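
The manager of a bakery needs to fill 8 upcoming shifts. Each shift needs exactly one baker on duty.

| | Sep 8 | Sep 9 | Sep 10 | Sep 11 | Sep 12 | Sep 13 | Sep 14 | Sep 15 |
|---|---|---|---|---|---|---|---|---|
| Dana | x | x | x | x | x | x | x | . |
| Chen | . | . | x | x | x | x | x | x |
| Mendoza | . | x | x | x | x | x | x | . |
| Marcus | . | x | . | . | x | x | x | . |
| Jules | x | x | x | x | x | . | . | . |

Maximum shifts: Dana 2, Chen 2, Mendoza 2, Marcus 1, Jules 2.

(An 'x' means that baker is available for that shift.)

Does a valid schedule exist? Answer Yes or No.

Sep 15 can only be covered by Chen, so that assignment is forced.
One valid schedule: Sep 8→Dana, Sep 9→Dana, Sep 10→Chen, Sep 11→Mendoza, Sep 12→Jules, Sep 13→Mendoza, Sep 14→Marcus, Sep 15→Chen.
Loads: Dana 2/2, Chen 2/2, Mendoza 2/2, Marcus 1/1, Jules 1/2 — all within limits.

Yes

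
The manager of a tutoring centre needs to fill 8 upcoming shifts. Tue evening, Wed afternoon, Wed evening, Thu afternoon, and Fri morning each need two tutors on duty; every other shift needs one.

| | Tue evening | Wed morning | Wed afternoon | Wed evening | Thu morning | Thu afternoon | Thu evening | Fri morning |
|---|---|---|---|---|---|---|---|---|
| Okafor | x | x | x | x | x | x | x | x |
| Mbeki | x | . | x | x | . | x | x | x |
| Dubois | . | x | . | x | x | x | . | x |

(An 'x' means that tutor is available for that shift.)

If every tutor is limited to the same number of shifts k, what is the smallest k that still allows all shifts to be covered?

With 3 tutors and 13 worker-slots to fill, someone must work at least ⌈13/3⌉ = 5 shifts, so k ≥ 5.
k = 5 works: Tue evening→Okafor+Mbeki, Wed morning→Okafor, Wed afternoon→Okafor+Mbeki, Wed evening→Mbeki+Dubois, Thu morning→Okafor, Thu afternoon→Mbeki+Dubois, Thu evening→Okafor, Fri morning→Mbeki+Dubois.
Loads: Okafor 5, Mbeki 5, Dubois 3 — all ≤ 5.

5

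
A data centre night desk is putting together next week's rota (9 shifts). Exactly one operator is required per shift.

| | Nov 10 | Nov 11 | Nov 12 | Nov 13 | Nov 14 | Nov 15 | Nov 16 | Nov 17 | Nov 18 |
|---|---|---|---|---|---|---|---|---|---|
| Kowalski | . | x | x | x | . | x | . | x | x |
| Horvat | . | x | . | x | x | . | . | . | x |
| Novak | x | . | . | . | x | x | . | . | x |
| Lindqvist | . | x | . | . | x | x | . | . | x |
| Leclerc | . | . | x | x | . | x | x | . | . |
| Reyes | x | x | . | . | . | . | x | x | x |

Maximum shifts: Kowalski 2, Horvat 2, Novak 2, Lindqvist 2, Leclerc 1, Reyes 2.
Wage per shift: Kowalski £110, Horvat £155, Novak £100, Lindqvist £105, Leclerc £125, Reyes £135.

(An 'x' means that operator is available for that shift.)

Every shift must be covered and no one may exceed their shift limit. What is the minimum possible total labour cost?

£1025

Picking the cheapest available operator for each shift independently would cost £960, but that ignores the shift limits.
An optimal schedule: Nov 10→Novak, Nov 11→Lindqvist, Nov 12→Kowalski, Nov 13→Kowalski, Nov 14→Novak, Nov 15→Lindqvist, Nov 16→Leclerc, Nov 17→Reyes, Nov 18→Reyes.
Total: 100 + 105 + 110 + 110 + 100 + 105 + 125 + 135 + 135 = £1025.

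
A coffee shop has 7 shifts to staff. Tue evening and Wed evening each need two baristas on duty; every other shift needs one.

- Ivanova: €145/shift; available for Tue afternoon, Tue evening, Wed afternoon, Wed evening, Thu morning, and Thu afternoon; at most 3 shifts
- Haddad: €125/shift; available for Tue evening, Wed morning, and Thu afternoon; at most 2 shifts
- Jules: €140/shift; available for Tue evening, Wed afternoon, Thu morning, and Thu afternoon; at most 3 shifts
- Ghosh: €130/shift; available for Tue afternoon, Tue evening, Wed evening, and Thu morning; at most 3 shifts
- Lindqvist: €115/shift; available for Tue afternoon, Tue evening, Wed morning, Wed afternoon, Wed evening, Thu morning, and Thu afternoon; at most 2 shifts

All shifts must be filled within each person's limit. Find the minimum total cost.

€1150

Picking the cheapest available barista for each shift independently would cost €1060, but that ignores the shift limits.
An optimal schedule: Tue afternoon→Ghosh, Tue evening→Haddad+Jules, Wed morning→Lindqvist, Wed afternoon→Jules, Wed evening→Lindqvist+Ghosh, Thu morning→Ghosh, Thu afternoon→Haddad.
Total: 130 + 125 + 140 + 115 + 140 + 115 + 130 + 130 + 125 = €1150.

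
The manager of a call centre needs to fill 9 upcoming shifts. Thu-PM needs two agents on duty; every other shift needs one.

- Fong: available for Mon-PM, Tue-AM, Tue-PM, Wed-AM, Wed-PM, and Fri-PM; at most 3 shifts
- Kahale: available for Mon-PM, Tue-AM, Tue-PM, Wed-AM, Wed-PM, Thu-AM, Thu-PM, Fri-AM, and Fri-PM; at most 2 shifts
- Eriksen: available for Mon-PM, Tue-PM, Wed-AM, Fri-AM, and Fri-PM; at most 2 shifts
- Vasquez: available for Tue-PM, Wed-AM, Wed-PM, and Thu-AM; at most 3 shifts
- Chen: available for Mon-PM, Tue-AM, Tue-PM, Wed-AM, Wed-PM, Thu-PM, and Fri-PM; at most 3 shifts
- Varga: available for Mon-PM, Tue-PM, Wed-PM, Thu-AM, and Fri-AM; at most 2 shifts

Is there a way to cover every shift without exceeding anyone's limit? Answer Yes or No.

Yes

Thu-PM can only be covered by Kahale and Chen, so that assignment is forced.
One valid schedule: Mon-PM→Fong, Tue-AM→Fong, Tue-PM→Vasquez, Wed-AM→Eriksen, Wed-PM→Vasquez, Thu-AM→Kahale, Thu-PM→Kahale+Chen, Fri-AM→Eriksen, Fri-PM→Fong.
Loads: Fong 3/3, Kahale 2/2, Eriksen 2/2, Vasquez 2/3, Chen 1/3, Varga 0/2 — all within limits.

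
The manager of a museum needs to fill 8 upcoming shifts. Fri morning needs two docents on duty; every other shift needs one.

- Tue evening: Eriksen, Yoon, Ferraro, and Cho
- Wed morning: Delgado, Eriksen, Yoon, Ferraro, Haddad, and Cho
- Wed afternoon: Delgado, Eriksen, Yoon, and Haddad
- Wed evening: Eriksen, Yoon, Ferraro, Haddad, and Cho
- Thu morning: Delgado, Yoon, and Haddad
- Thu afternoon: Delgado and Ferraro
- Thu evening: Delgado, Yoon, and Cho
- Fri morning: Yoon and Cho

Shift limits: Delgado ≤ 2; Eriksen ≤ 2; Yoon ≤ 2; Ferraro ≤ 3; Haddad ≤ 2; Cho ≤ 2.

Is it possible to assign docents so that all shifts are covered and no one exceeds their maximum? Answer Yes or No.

Fri morning can only be covered by Yoon and Cho, so that assignment is forced.
One valid schedule: Tue evening→Eriksen, Wed morning→Ferraro, Wed afternoon→Eriksen, Wed evening→Ferraro, Thu morning→Delgado, Thu afternoon→Delgado, Thu evening→Yoon, Fri morning→Yoon+Cho.
Loads: Delgado 2/2, Eriksen 2/2, Yoon 2/2, Ferraro 2/3, Haddad 0/2, Cho 1/2 — all within limits.

Yes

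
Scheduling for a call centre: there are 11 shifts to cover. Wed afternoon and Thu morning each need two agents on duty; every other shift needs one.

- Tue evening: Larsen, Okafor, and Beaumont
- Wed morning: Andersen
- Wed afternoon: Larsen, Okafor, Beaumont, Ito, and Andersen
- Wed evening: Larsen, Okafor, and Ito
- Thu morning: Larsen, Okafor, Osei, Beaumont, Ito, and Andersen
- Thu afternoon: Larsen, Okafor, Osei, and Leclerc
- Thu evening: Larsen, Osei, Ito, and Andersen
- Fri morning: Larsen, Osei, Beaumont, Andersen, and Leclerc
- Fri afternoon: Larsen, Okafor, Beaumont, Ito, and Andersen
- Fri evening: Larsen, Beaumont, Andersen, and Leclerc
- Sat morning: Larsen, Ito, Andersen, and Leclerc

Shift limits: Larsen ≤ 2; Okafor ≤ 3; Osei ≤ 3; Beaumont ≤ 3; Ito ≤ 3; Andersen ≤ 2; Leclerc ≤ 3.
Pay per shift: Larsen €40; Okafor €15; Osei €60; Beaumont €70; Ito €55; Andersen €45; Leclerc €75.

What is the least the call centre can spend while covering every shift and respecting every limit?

Wed morning can only be covered by Andersen, so that assignment is forced.
Picking the cheapest available agent for each shift independently would cost €375, but that ignores the shift limits.
An optimal schedule: Tue evening→Okafor, Wed morning→Andersen, Wed afternoon→Andersen+Ito, Wed evening→Okafor, Thu morning→Ito+Osei, Thu afternoon→Okafor, Thu evening→Osei, Fri morning→Osei, Fri afternoon→Ito, Fri evening→Larsen, Sat morning→Larsen.
Total: 15 + 45 + 45 + 55 + 15 + 55 + 60 + 15 + 60 + 60 + 55 + 40 + 40 = €560.

€560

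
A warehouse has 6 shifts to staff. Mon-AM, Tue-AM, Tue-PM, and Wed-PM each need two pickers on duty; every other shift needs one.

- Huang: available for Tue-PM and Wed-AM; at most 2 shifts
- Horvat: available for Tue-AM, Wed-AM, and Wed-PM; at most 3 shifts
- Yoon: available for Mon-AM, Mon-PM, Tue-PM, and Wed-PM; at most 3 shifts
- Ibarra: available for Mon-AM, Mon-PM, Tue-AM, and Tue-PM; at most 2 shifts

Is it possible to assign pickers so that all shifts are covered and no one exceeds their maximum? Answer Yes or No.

Total capacity is 10 and 10 slots are needed, so capacity alone doesn't rule it out.
Shifts {Mon-AM, Mon-PM, Tue-AM, Tue-PM, Wed-PM} need 9 worker-slots in total, but the pickers available for any of those shifts (Huang, Horvat, Yoon, and Ibarra) can supply at most 8 among them. So no valid schedule exists.

No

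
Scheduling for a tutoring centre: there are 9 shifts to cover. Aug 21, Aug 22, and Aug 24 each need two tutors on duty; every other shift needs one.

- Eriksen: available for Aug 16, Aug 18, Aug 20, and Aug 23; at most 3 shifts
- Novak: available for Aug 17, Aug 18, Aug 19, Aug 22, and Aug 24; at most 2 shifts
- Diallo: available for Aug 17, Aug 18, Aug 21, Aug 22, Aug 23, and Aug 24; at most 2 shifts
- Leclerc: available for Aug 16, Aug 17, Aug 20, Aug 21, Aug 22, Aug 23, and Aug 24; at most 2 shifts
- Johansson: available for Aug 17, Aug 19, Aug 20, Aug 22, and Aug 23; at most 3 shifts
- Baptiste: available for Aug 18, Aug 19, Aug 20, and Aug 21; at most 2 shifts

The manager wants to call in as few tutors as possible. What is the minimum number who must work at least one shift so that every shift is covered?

12 slots to fill and no one can take more than 3, so at least ⌈12/3⌉ = 4 tutors are needed.
Any 4 tutors together have capacity at most 3+3+2+2 = 10 < 12 slots, so 4 can never suffice.
Eriksen, Novak, Diallo, Leclerc, and Johansson alone can cover everything: Aug 16→Eriksen, Aug 17→Johansson, Aug 18→Eriksen, Aug 19→Novak, Aug 20→Eriksen, Aug 21→Diallo+Leclerc, Aug 22→Leclerc+Johansson, Aug 23→Johansson, Aug 24→Novak+Diallo.

5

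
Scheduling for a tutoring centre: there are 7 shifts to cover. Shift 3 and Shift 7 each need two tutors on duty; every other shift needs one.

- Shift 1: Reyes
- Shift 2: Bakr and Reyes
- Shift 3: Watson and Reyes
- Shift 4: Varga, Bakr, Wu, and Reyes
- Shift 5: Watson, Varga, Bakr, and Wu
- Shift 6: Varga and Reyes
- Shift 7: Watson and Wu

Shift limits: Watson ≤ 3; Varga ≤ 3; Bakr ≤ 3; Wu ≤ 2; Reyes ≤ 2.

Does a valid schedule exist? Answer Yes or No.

Shift 1 can only be covered by Reyes, so that assignment is forced.
Shift 3 can only be covered by Watson and Reyes, so that assignment is forced.
Shift 7 can only be covered by Watson and Wu, so that assignment is forced.
One valid schedule: Shift 1→Reyes, Shift 2→Bakr, Shift 3→Watson+Reyes, Shift 4→Varga, Shift 5→Watson, Shift 6→Varga, Shift 7→Watson+Wu.
Loads: Watson 3/3, Varga 2/3, Bakr 1/3, Wu 1/2, Reyes 2/2 — all within limits.

Yes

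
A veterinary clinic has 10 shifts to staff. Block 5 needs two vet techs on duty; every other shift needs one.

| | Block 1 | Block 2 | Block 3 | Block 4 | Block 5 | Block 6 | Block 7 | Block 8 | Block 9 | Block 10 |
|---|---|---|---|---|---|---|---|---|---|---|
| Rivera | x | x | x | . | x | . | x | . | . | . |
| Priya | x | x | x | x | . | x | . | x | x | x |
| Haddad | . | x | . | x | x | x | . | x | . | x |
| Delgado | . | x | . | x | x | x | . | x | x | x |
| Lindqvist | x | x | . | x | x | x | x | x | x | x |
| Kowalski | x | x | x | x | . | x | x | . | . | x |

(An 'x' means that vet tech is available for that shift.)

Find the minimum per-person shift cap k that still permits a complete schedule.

With 6 vet techs and 11 worker-slots to fill, someone must work at least ⌈11/6⌉ = 2 shifts, so k ≥ 2.
k = 2 works: Block 1→Priya, Block 2→Kowalski, Block 3→Rivera, Block 4→Haddad, Block 5→Delgado+Lindqvist, Block 6→Delgado, Block 7→Rivera, Block 8→Haddad, Block 9→Priya, Block 10→Lindqvist.
Loads: Rivera 2, Priya 2, Haddad 2, Delgado 2, Lindqvist 2, Kowalski 1 — all ≤ 2.

2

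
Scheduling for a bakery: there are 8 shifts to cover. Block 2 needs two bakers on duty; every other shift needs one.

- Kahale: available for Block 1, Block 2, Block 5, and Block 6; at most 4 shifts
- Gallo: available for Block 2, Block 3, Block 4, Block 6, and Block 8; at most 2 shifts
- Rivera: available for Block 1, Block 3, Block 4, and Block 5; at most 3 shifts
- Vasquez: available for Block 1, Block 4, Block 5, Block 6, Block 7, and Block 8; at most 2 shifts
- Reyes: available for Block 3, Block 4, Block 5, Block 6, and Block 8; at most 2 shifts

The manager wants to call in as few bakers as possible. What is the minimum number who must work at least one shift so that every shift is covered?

4

9 slots to fill and no one can take more than 4, so at least ⌈9/4⌉ = 3 bakers are needed.
No set of 3 bakers can cover every shift (each such set leaves at least one shift with no one available or exceeds a cap).
Kahale, Gallo, Rivera, and Vasquez alone can cover everything: Block 1→Kahale, Block 2→Kahale+Gallo, Block 3→Gallo, Block 4→Rivera, Block 5→Kahale, Block 6→Kahale, Block 7→Vasquez, Block 8→Vasquez.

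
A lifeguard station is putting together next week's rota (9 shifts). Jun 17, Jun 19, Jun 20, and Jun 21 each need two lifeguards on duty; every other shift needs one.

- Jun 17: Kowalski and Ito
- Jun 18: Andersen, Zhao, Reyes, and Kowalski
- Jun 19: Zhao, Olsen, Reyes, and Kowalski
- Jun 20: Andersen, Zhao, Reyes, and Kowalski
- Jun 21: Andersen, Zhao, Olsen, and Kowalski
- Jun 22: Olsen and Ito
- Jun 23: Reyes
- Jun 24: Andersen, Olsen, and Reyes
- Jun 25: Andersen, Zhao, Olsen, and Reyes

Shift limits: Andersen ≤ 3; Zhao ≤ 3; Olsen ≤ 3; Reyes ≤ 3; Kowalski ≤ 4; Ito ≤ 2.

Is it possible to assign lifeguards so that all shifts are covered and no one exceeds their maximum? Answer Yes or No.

Jun 17 can only be covered by Kowalski and Ito, so that assignment is forced.
Jun 23 can only be covered by Reyes, so that assignment is forced.
One valid schedule: Jun 17→Kowalski+Ito, Jun 18→Andersen, Jun 19→Zhao+Olsen, Jun 20→Zhao+Reyes, Jun 21→Zhao+Olsen, Jun 22→Olsen, Jun 23→Reyes, Jun 24→Andersen, Jun 25→Andersen.
Loads: Andersen 3/3, Zhao 3/3, Olsen 3/3, Reyes 2/3, Kowalski 1/4, Ito 1/2 — all within limits.

Yes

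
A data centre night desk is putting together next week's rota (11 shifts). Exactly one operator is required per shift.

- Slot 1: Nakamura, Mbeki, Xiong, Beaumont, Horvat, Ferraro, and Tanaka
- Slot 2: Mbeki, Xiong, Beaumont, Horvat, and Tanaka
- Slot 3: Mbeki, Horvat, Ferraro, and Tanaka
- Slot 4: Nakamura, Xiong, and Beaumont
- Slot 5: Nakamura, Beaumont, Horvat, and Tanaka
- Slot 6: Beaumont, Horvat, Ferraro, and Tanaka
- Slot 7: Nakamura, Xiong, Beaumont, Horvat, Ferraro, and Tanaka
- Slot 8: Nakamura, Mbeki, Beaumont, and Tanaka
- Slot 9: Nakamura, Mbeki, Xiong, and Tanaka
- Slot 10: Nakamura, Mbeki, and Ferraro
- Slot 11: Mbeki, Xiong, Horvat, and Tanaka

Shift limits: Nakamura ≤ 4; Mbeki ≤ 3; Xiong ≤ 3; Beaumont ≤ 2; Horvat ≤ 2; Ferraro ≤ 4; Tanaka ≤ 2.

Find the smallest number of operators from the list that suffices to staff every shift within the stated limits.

11 slots to fill and no one can take more than 4, so at least ⌈11/4⌉ = 3 operators are needed.
Nakamura, Mbeki, and Ferraro alone can cover everything: Slot 1→Ferraro, Slot 2→Mbeki, Slot 3→Mbeki, Slot 4→Nakamura, Slot 5→Nakamura, Slot 6→Ferraro, Slot 7→Ferraro, Slot 8→Nakamura, Slot 9→Nakamura, Slot 10→Ferraro, Slot 11→Mbeki.

3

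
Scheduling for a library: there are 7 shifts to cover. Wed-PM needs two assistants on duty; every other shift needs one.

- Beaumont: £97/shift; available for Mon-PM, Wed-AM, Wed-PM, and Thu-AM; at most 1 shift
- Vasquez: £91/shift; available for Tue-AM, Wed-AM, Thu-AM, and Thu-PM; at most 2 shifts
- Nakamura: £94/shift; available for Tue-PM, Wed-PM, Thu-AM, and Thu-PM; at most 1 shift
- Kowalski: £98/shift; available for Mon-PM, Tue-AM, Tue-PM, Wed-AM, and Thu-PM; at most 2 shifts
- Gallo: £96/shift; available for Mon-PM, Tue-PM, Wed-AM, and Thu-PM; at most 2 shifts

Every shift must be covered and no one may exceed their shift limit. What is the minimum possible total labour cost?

£761

Wed-PM can only be covered by Beaumont and Nakamura, so that assignment is forced.
Picking the cheapest available assistant for each shift independently would cost £745, but that ignores the shift limits.
An optimal schedule: Mon-PM→Kowalski, Tue-AM→Vasquez, Tue-PM→Kowalski, Wed-AM→Gallo, Wed-PM→Beaumont+Nakamura, Thu-AM→Vasquez, Thu-PM→Gallo.
Total: 98 + 91 + 98 + 96 + 97 + 94 + 91 + 96 = £761.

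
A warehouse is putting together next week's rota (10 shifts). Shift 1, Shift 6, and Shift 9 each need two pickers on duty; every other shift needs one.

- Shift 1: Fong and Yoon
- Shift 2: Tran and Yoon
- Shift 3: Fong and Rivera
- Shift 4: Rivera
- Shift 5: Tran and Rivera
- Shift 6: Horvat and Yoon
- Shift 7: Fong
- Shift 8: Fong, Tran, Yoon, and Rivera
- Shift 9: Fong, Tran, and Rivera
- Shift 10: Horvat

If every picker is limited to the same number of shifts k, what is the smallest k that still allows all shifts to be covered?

3

With 5 pickers and 13 worker-slots to fill, someone must work at least ⌈13/5⌉ = 3 shifts, so k ≥ 3.
k = 3 works: Shift 1→Fong+Yoon, Shift 2→Tran, Shift 3→Fong, Shift 4→Rivera, Shift 5→Tran, Shift 6→Horvat+Yoon, Shift 7→Fong, Shift 8→Yoon, Shift 9→Tran+Rivera, Shift 10→Horvat.
Loads: Fong 3, Horvat 2, Tran 3, Yoon 3, Rivera 2 — all ≤ 3.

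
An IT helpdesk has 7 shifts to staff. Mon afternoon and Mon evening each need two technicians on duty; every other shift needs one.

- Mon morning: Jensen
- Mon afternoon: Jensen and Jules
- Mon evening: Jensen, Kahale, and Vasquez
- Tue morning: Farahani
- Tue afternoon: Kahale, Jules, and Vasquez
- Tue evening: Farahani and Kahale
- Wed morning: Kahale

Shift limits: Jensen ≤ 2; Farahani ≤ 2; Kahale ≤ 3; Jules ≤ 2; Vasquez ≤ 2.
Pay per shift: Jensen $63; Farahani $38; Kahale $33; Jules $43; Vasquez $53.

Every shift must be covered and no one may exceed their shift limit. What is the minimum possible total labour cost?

$397

Mon morning can only be covered by Jensen, so that assignment is forced.
Mon afternoon can only be covered by Jensen and Jules, so that assignment is forced.
Tue morning can only be covered by Farahani, so that assignment is forced.
Picking the cheapest available technician for each shift independently would cost $392, but that ignores the shift limits.
An optimal schedule: Mon morning→Jensen, Mon afternoon→Jensen+Jules, Mon evening→Kahale+Vasquez, Tue morning→Farahani, Tue afternoon→Kahale, Tue evening→Farahani, Wed morning→Kahale.
Total: 63 + 63 + 43 + 33 + 53 + 38 + 33 + 38 + 33 = $397.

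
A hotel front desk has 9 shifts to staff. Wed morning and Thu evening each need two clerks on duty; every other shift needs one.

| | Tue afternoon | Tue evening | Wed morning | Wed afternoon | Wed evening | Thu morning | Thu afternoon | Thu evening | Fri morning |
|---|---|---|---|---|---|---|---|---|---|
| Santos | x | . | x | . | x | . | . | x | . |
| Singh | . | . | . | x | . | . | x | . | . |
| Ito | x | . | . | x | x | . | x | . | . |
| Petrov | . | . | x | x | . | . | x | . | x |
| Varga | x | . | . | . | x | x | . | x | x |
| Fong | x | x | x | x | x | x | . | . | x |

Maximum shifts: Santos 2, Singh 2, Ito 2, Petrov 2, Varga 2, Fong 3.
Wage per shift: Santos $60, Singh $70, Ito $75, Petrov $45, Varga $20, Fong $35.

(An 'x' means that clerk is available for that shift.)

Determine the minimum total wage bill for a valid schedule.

Tue evening can only be covered by Fong, so that assignment is forced.
Thu evening can only be covered by Santos and Varga, so that assignment is forced.
Picking the cheapest available clerk for each shift independently would cost $355, but that ignores the shift limits.
An optimal schedule: Tue afternoon→Fong, Tue evening→Fong, Wed morning→Fong+Petrov, Wed afternoon→Singh, Wed evening→Santos, Thu morning→Varga, Thu afternoon→Singh, Thu evening→Varga+Santos, Fri morning→Petrov.
Total: 35 + 35 + 35 + 45 + 70 + 60 + 20 + 70 + 20 + 60 + 45 = $495.

$495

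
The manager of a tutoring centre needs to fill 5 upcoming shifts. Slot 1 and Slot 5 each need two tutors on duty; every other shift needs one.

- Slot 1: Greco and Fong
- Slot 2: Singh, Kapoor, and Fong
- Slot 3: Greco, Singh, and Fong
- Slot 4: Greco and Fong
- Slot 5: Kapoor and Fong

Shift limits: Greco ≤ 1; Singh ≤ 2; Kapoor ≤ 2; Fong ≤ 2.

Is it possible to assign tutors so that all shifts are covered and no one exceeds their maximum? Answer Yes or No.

Total capacity is 7 and 7 slots are needed, so capacity alone doesn't rule it out.
Shifts {Slot 1, Slot 4, Slot 5} need 5 worker-slots in total, but the tutors available for any of those shifts (Greco, Kapoor, and Fong) can supply at most 4 among them. So no valid schedule exists.

No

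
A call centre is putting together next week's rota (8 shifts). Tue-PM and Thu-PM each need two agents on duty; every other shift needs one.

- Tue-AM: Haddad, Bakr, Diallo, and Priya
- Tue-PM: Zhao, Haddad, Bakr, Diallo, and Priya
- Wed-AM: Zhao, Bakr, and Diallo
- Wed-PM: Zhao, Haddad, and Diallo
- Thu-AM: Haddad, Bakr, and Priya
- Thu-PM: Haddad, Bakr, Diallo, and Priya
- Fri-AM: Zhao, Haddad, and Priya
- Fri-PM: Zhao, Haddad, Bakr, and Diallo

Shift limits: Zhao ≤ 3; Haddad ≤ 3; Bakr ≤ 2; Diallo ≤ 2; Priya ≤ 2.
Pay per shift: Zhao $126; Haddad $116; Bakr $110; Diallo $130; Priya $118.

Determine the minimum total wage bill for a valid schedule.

Picking the cheapest available agent for each shift independently would cost $1124, but that ignores the shift limits.
An optimal schedule: Tue-AM→Haddad, Tue-PM→Priya+Zhao, Wed-AM→Bakr, Wed-PM→Haddad, Thu-AM→Bakr, Thu-PM→Haddad+Priya, Fri-AM→Zhao, Fri-PM→Zhao.
Total: 116 + 118 + 126 + 110 + 116 + 110 + 116 + 118 + 126 + 126 = $1182.

$1182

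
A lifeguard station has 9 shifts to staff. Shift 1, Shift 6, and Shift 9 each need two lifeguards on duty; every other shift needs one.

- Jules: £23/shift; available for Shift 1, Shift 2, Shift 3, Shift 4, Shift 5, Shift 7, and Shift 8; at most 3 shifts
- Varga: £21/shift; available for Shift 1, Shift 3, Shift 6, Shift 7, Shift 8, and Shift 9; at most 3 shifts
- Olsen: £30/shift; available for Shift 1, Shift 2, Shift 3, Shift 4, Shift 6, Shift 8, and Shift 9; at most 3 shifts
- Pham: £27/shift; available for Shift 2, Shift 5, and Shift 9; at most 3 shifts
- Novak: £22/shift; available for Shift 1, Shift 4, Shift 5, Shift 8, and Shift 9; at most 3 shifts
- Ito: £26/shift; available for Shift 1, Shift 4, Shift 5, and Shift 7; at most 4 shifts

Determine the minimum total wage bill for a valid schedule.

£280

Shift 6 can only be covered by Varga and Olsen, so that assignment is forced.
Picking the cheapest available lifeguard for each shift independently would cost £267, but that ignores the shift limits.
An optimal schedule: Shift 1→Jules+Ito, Shift 2→Jules, Shift 3→Varga, Shift 4→Novak, Shift 5→Ito, Shift 6→Varga+Olsen, Shift 7→Jules, Shift 8→Novak, Shift 9→Varga+Novak.
Total: 23 + 26 + 23 + 21 + 22 + 26 + 21 + 30 + 23 + 22 + 21 + 22 = £280.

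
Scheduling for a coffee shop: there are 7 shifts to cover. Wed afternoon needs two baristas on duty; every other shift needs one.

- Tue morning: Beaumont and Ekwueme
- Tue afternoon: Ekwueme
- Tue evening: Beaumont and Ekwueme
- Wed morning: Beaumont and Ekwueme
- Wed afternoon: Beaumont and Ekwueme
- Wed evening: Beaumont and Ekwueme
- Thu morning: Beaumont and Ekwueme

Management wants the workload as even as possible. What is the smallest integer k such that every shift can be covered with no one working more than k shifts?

With 2 baristas and 8 worker-slots to fill, someone must work at least ⌈8/2⌉ = 4 shifts, so k ≥ 4.
k = 4 works: Tue morning→Beaumont, Tue afternoon→Ekwueme, Tue evening→Beaumont, Wed morning→Beaumont, Wed afternoon→Beaumont+Ekwueme, Wed evening→Ekwueme, Thu morning→Ekwueme.
Loads: Beaumont 4, Ekwueme 4 — all ≤ 4.

4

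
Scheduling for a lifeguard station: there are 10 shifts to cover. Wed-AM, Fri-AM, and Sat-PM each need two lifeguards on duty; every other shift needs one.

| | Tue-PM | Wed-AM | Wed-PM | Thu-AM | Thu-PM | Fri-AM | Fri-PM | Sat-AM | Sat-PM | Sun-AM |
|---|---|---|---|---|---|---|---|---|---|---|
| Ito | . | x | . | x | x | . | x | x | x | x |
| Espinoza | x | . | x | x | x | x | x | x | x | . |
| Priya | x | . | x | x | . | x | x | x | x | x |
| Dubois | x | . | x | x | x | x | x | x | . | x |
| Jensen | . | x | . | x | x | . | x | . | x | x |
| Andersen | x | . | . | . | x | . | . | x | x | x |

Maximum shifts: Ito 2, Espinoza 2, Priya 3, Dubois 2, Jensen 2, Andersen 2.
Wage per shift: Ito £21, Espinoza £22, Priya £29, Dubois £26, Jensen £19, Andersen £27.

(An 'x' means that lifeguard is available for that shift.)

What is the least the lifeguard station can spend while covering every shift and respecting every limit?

£317

Wed-AM can only be covered by Ito and Jensen, so that assignment is forced.
Picking the cheapest available lifeguard for each shift independently would cost £269, but that ignores the shift limits.
An optimal schedule: Tue-PM→Priya, Wed-AM→Ito+Jensen, Wed-PM→Espinoza, Thu-AM→Ito, Thu-PM→Dubois, Fri-AM→Espinoza+Priya, Fri-PM→Priya, Sat-AM→Dubois, Sat-PM→Jensen+Andersen, Sun-AM→Andersen.
Total: 29 + 21 + 19 + 22 + 21 + 26 + 22 + 29 + 29 + 26 + 19 + 27 + 27 = £317.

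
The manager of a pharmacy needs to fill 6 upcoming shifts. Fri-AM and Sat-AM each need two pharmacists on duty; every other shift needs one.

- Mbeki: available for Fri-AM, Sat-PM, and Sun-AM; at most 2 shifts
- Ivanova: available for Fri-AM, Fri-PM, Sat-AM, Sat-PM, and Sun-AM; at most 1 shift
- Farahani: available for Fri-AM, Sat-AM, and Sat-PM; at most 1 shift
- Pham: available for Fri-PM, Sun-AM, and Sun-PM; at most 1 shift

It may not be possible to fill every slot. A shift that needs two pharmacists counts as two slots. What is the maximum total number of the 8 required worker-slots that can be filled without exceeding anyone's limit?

5

Total capacity across all pharmacists is 2+1+1+1 = 5, and 8 slots are needed, so at most 5 can be filled.
An assignment achieving 5: Fri-AM→Mbeki, Fri-PM→Ivanova, Sat-AM→Farahani, Sat-PM→Mbeki, Sun-PM→Pham.
Loads: Mbeki 2/2, Ivanova 1/1, Farahani 1/1, Pham 1/1.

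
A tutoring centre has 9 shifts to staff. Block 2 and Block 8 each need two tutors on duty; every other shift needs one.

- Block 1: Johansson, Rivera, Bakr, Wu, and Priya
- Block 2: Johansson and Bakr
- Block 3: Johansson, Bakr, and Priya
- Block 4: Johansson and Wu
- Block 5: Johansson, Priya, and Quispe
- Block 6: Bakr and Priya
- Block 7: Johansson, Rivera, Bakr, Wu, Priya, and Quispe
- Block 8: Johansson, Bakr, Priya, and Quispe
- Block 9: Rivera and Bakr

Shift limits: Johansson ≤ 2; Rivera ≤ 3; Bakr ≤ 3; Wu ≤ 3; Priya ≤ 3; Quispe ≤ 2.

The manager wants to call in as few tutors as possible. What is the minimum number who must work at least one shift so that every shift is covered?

11 slots to fill and no one can take more than 3, so at least ⌈11/3⌉ = 4 tutors are needed.
Johansson, Rivera, Bakr, and Priya alone can cover everything: Block 1→Rivera, Block 2→Johansson+Bakr, Block 3→Priya, Block 4→Johansson, Block 5→Priya, Block 6→Bakr, Block 7→Rivera, Block 8→Bakr+Priya, Block 9→Rivera.

4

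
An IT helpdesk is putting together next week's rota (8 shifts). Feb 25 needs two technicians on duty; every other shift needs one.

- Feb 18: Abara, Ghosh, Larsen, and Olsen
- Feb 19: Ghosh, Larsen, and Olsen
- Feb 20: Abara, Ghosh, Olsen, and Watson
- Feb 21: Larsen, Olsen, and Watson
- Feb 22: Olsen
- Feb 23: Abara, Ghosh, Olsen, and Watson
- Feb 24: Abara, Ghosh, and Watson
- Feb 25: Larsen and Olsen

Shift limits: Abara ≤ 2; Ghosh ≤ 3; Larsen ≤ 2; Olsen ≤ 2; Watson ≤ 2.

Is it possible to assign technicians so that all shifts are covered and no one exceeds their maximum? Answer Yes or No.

Yes

Feb 22 can only be covered by Olsen, so that assignment is forced.
Feb 25 can only be covered by Larsen and Olsen, so that assignment is forced.
One valid schedule: Feb 18→Abara, Feb 19→Ghosh, Feb 20→Ghosh, Feb 21→Larsen, Feb 22→Olsen, Feb 23→Ghosh, Feb 24→Abara, Feb 25→Larsen+Olsen.
Loads: Abara 2/2, Ghosh 3/3, Larsen 2/2, Olsen 2/2, Watson 0/2 — all within limits.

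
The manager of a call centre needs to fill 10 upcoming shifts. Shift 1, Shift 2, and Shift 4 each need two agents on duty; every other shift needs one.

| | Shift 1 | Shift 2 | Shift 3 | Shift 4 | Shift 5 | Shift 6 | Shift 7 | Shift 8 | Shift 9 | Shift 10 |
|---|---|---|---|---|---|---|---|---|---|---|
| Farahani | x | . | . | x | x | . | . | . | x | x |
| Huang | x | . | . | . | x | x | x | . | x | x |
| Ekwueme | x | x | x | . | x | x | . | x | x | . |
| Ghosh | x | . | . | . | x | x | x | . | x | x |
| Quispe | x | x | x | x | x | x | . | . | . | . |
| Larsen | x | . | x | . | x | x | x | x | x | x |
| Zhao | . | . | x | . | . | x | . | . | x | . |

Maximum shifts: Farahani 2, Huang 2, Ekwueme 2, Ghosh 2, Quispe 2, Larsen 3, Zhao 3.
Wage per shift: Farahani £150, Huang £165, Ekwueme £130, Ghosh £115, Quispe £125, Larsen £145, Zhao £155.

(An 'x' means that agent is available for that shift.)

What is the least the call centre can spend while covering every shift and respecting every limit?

£1785

Shift 2 can only be covered by Ekwueme and Quispe, so that assignment is forced.
Shift 4 can only be covered by Farahani and Quispe, so that assignment is forced.
Picking the cheapest available agent for each shift independently would cost £1600, but that ignores the shift limits.
An optimal schedule: Shift 1→Larsen+Farahani, Shift 2→Quispe+Ekwueme, Shift 3→Larsen, Shift 4→Quispe+Farahani, Shift 5→Larsen, Shift 6→Zhao, Shift 7→Ghosh, Shift 8→Ekwueme, Shift 9→Zhao, Shift 10→Ghosh.
Total: 145 + 150 + 125 + 130 + 145 + 125 + 150 + 145 + 155 + 115 + 130 + 155 + 115 = £1785.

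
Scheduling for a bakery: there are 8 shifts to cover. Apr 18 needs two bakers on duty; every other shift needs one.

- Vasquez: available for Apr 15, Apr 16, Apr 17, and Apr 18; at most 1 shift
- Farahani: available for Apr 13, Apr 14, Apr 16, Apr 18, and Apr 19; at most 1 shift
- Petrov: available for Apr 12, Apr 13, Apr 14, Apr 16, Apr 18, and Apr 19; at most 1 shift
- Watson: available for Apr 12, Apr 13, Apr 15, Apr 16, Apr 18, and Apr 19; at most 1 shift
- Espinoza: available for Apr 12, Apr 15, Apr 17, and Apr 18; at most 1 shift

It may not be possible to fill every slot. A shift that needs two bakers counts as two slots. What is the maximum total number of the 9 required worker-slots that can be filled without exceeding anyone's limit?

5

Total capacity across all bakers is 1+1+1+1+1 = 5, and 9 slots are needed, so at most 5 can be filled.
An assignment achieving 5: Apr 12→Petrov, Apr 13→Watson, Apr 14→Farahani, Apr 15→Espinoza, Apr 17→Vasquez.
Loads: Vasquez 1/1, Farahani 1/1, Petrov 1/1, Watson 1/1, Espinoza 1/1.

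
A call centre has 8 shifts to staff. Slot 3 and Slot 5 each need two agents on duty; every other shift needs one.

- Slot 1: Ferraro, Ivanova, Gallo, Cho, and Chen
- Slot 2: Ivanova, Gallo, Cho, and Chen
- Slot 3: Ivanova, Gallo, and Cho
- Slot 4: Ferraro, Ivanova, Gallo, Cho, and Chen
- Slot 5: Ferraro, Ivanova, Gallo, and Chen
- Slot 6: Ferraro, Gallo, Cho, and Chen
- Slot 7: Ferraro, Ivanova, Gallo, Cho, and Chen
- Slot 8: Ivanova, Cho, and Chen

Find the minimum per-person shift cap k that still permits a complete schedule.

With 5 agents and 10 worker-slots to fill, someone must work at least ⌈10/5⌉ = 2 shifts, so k ≥ 2.
k = 2 works: Slot 1→Cho, Slot 2→Gallo, Slot 3→Ivanova+Gallo, Slot 4→Cho, Slot 5→Ferraro+Chen, Slot 6→Ferraro, Slot 7→Chen, Slot 8→Ivanova.
Loads: Ferraro 2, Ivanova 2, Gallo 2, Cho 2, Chen 2 — all ≤ 2.

2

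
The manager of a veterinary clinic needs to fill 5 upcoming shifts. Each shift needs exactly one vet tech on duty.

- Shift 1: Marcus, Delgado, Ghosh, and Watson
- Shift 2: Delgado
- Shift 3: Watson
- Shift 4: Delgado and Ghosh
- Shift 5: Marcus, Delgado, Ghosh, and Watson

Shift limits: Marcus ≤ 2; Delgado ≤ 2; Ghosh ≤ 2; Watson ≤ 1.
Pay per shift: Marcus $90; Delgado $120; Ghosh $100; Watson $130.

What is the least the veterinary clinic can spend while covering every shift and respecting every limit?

Shift 2 can only be covered by Delgado, so that assignment is forced.
Shift 3 can only be covered by Watson, so that assignment is forced.
Picking the cheapest available vet tech for each shift independently would cost $530, and that bound is achievable.
An optimal schedule: Shift 1→Marcus, Shift 2→Delgado, Shift 3→Watson, Shift 4→Ghosh, Shift 5→Marcus.
Total: 90 + 120 + 130 + 100 + 90 = $530.

$530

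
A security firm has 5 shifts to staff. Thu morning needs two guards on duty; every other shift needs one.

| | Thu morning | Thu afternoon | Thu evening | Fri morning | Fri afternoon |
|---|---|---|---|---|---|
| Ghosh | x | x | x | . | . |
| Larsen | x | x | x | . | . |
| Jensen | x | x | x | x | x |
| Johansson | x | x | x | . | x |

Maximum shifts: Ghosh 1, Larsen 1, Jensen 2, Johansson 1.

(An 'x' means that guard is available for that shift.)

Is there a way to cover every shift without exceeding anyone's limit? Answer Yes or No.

Shifts {Thu morning, Thu afternoon, Thu evening, Fri morning, Fri afternoon} need 6 worker-slots in total, but the guards available for any of those shifts (Ghosh, Larsen, Jensen, and Johansson) can supply at most 5 among them. So no valid schedule exists.

No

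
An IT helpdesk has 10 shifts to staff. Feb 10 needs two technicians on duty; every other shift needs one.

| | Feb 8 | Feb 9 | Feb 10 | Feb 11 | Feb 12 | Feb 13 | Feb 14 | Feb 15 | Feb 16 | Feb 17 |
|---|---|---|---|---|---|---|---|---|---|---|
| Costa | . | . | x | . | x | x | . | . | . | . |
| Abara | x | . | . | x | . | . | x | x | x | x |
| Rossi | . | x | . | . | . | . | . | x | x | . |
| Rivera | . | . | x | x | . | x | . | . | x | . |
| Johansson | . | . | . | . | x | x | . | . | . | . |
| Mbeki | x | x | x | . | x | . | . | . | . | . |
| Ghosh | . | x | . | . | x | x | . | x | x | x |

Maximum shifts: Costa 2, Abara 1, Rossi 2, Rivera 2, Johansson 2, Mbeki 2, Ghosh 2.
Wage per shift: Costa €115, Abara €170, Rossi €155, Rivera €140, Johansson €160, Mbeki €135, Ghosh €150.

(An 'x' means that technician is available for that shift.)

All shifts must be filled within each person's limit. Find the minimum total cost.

€1560

Feb 14 can only be covered by Abara, so that assignment is forced.
Picking the cheapest available technician for each shift independently would cost €1500, but that ignores the shift limits.
An optimal schedule: Feb 8→Mbeki, Feb 9→Mbeki, Feb 10→Costa+Rivera, Feb 11→Rivera, Feb 12→Costa, Feb 13→Ghosh, Feb 14→Abara, Feb 15→Rossi, Feb 16→Rossi, Feb 17→Ghosh.
Total: 135 + 135 + 115 + 140 + 140 + 115 + 150 + 170 + 155 + 155 + 150 = €1560.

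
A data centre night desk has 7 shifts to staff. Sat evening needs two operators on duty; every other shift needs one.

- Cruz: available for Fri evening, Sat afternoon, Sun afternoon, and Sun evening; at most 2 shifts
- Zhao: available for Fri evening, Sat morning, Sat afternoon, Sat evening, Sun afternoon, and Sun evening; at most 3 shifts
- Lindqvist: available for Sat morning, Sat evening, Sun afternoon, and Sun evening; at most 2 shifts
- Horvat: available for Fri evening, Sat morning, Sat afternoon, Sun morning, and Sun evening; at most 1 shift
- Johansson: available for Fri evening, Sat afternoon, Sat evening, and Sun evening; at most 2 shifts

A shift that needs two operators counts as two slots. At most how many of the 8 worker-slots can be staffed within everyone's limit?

Total capacity across all operators is 2+3+2+1+2 = 10, and 8 slots are needed, so at most 8 can be filled.
An assignment achieving 8: Fri evening→Cruz, Sat morning→Zhao, Sat afternoon→Zhao, Sat evening→Zhao+Lindqvist, Sun morning→Horvat, Sun afternoon→Cruz, Sun evening→Lindqvist.
Loads: Cruz 2/2, Zhao 3/3, Lindqvist 2/2, Horvat 1/1, Johansson 0/2.

8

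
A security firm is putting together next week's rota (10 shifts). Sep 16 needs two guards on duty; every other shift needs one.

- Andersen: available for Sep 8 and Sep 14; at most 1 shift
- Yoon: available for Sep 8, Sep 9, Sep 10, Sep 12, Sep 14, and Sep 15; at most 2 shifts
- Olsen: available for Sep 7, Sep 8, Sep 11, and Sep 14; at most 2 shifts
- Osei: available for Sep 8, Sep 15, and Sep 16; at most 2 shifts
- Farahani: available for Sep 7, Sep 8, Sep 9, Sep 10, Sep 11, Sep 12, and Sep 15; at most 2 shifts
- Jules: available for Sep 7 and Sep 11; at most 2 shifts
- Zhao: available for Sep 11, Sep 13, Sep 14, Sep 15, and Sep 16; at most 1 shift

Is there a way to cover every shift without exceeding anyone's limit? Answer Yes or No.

Total capacity is 12 and 11 slots are needed, so capacity alone doesn't rule it out.
Shifts {Sep 13, Sep 16} need 3 worker-slots in total, but the guards available for any of those shifts (Osei and Zhao) can supply at most 2 among them. So no valid schedule exists.

No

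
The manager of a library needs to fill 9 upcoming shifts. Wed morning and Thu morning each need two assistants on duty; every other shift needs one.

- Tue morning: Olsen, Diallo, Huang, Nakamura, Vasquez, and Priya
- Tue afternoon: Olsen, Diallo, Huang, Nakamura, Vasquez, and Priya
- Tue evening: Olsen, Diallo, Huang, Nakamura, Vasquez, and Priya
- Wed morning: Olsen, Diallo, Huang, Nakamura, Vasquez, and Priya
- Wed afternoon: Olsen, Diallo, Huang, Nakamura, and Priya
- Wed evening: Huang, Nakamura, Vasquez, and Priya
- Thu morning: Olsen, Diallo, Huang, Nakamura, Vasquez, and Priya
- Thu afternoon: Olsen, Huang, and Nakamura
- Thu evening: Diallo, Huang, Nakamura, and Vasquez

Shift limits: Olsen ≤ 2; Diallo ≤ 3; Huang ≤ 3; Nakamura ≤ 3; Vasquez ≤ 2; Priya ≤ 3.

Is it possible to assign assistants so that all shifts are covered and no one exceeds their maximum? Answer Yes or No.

Yes

One valid schedule: Tue morning→Diallo, Tue afternoon→Diallo, Tue evening→Huang, Wed morning→Huang+Nakamura, Wed afternoon→Olsen, Wed evening→Huang, Thu morning→Nakamura+Vasquez, Thu afternoon→Olsen, Thu evening→Diallo.
Loads: Olsen 2/2, Diallo 3/3, Huang 3/3, Nakamura 2/3, Vasquez 1/2, Priya 0/3 — all within limits.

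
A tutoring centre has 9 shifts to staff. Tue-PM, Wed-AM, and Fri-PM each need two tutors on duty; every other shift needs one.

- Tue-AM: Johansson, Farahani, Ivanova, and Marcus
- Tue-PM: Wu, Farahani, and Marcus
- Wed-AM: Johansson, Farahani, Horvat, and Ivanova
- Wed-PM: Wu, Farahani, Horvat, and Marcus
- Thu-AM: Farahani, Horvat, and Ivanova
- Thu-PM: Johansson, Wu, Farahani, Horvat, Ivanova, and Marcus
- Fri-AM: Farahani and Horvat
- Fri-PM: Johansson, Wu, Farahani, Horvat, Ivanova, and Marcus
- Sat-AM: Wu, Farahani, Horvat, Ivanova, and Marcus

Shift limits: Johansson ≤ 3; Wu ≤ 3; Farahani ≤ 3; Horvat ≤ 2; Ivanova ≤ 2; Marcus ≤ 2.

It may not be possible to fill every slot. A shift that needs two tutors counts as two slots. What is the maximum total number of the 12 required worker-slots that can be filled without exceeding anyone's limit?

Total capacity across all tutors is 3+3+3+2+2+2 = 15, and 12 slots are needed, so at most 12 can be filled.
An assignment achieving 12: Tue-AM→Johansson, Tue-PM→Wu+Farahani, Wed-AM→Johansson+Horvat, Wed-PM→Wu, Thu-AM→Farahani, Thu-PM→Johansson, Fri-AM→Farahani, Fri-PM→Horvat+Ivanova, Sat-AM→Wu.
Loads: Johansson 3/3, Wu 3/3, Farahani 3/3, Horvat 2/2, Ivanova 1/2, Marcus 0/2.

12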